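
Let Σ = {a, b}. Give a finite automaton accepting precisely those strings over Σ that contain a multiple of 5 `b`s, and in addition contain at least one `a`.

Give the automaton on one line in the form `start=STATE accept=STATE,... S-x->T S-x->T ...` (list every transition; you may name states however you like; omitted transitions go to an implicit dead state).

start=s0 accept=s1,s3 s0-a->s1 s0-b->s2 s1-a->s3 s1-b->s4 s2-a->s4 s2-b->s5 s3-a->s3 s3-b->s6 s4-a->s6 s4-b->s7 s5-a->s7 s5-b->s8 s6-a->s6 s6-b->s9 s7-a->s9 s7-b->s10 s8-a->s10 s8-b->s11 s9-a->s9 s9-b->s12 s10-a->s12 s10-b->s13 s11-a->s13 s11-b->s0 s12-a->s12 s12-b->s14 s13-a->s14 s13-b->s1 s14-a->s14 s14-b->s3

Build one automaton per condition and run them in lockstep. One (5 states) tracks the count of `b`s modulo 5; the other (3 states) tracks the count of `a`s, saturating at 2. Each combined state is a pair, one component from each; accept when both components accept.
A 15-state machine:
          a    b  
>  s0     s1   s2 
 * s1     s3   s4 
   s2     s4   s5 
 * s3     s3   s6 
   s4     s6   s7 
   s5     s7   s8 
   s6     s6   s9 
   s7     s9  s10 
   s8    s10  s11 
   s9     s9  s12 
   s10   s12  s13 
   s11   s13   s0 
   s12   s12  s14 
   s13   s14   s1 
   s14   s14   s3 
(> = start, * = accepting)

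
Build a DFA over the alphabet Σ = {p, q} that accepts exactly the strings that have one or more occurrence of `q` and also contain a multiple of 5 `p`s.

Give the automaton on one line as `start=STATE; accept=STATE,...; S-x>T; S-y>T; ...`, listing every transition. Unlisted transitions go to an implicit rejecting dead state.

start=S0; accept=S2,S5; S0-p>S1; S0-q>S2; S1-p>S3; S1-q>S4; S2-p>S4; S2-q>S5; S3-p>S6; S3-q>S7; S4-p>S7; S4-q>S8; S5-p>S8; S5-q>S5; S6-p>S9; S6-q>S10; S7-p>S10; S7-q>S11; S8-p>S11; S8-q>S8; S9-p>S0; S9-q>S12; S10-p>S12; S10-q>S13; S11-p>S13; S11-q>S11; S12-p>S2; S12-q>S14; S13-p>S14; S13-q>S13; S14-p>S5; S14-q>S14

Build one automaton per condition and run them in lockstep. The first has 3 states tracking the count of `q`s, saturating at 2; the second has 5 states tracking the count of `p`s modulo 5. A product state is a pair (one from each), accepting exactly when both do.
15 states suffice.
          p    q  
>  S0     S1   S2 
   S1     S3   S4 
 * S2     S4   S5 
   S3     S6   S7 
   S4     S7   S8 
 * S5     S8   S5 
   S6     S9  S10 
   S7    S10  S11 
   S8    S11   S8 
   S9     S0  S12 
   S10   S12  S13 
   S11   S13  S11 
   S12    S2  S14 
   S13   S14  S13 
   S14    S5  S14 
(> = start, * = accepting)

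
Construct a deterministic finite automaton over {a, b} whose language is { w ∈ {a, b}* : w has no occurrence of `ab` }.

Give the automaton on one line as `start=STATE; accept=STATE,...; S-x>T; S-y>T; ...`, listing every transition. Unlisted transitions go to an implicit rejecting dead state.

This is the complement of 'contains `ab`'. Use the same substring-matching states — q0 through q2 holding how much of `ab` has just been matched — but flip the accepting set: everything except the trap q2 accepts.
3 states suffice.
        a   b  
>* q0   q1  q0 
 * q1   q1  q2 
   q2   q2  q2 
(> = start, * = accepting)

start=q0; accept=q0,q1; q0-a>q1; q0-b>q0; q1-a>q1; q1-b>q2; q2-a>q2; q2-b>q2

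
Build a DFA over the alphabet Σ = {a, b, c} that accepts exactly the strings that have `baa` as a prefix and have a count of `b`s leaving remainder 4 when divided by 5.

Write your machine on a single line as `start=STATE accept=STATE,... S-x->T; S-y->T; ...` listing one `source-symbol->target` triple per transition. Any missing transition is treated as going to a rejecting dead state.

start=S0; accept=S7; S0-a->S1; S0-b->S2; S0-c->S1; S1-a->S1; S1-b->S1; S1-c->S1; S2-a->S3; S2-b->S1; S2-c->S1; S3-a->S4; S3-b->S1; S3-c->S1; S4-a->S4; S4-b->S5; S4-c->S4; S5-a->S5; S5-b->S6; S5-c->S5; S6-a->S6; S6-b->S7; S6-c->S6; S7-a->S7; S7-b->S8; S7-c->S7; S8-a->S8; S8-b->S4; S8-c->S8

Handle the two conditions separately and then intersect. One (5 states) tracks whether the input so far still matches the prefix `baa`; the other (5 states) tracks the count of `b`s modulo 5. Each combined state is a pair, one component from each; accept when both components accept. After merging equivalent states the machine shrinks.
        a   b   c  
>  S0   S1  S2  S1 
   S1   S1  S1  S1 
   S2   S3  S1  S1 
   S3   S4  S1  S1 
   S4   S4  S5  S4 
   S5   S5  S6  S5 
   S6   S6  S7  S6 
 * S7   S7  S8  S7 
   S8   S8  S4  S8 
(> = start, * = accepting)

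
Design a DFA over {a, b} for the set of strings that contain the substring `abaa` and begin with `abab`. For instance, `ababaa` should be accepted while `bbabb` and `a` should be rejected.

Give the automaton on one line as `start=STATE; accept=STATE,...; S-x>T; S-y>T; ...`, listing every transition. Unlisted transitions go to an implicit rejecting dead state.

start=q0; accept=q8; q0-a>q1; q0-b>q2; q1-a>q2; q1-b>q3; q2-a>q2; q2-b>q2; q3-a>q4; q3-b>q2; q4-a>q2; q4-b>q5; q5-a>q6; q5-b>q7; q6-a>q8; q6-b>q5; q7-a>q9; q7-b>q7; q8-a>q8; q8-b>q8; q9-a>q9; q9-b>q5

Run two small machines in parallel and take their product. The first has 5 states tracking whether and how much of `abaa` has been seen; the second has 6 states tracking whether the input so far still matches the prefix `abab`. A product state is a pair (one from each), accepting exactly when both do. Equivalent product states are then merged.
With 10 states:
        a   b  
>  q0   q1  q2 
   q1   q2  q3 
   q2   q2  q2 
   q3   q4  q2 
   q4   q2  q5 
   q5   q6  q7 
   q6   q8  q5 
   q7   q9  q7 
 * q8   q8  q8 
   q9   q9  q5 
(> = start, * = accepting)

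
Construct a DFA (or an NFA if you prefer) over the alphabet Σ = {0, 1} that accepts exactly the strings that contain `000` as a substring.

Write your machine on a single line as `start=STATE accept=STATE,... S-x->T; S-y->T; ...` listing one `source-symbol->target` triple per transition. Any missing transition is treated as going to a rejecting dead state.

start=q0; accept=q3; q0-0->q1; q0-1->q0; q1-0->q2; q1-1->q0; q2-0->q3; q2-1->q0; q3-0->q3; q3-1->q3

States q0..q2 record the length of the longest prefix of `000` that matches the current input suffix. Reaching q3 means `000` has been seen, and we stay there forever. Accept from q3.
        0   1  
>  q0   q1  q0 
   q1   q2  q0 
   q2   q3  q0 
 * q3   q3  q3 
(> = start, * = accepting)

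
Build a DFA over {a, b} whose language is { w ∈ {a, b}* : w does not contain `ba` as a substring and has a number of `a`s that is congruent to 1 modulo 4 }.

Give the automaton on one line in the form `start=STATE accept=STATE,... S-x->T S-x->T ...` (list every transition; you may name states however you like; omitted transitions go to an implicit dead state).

Handle the two conditions separately and then intersect. One (3 states) tracks partial matches of the forbidden pattern `ba`; the other (4 states) tracks the count of `a`s modulo 4. Each combined state is a pair, one component from each; accept when both components accept. After merging equivalent states the machine shrinks.
        a   b  
>  q0   q1  q2 
 * q1   q3  q4 
   q2   q2  q2 
   q3   q5  q2 
 * q4   q2  q4 
   q5   q0  q2 
(> = start, * = accepting)

start=q0 accept=q1,q4 q0-a->q1 q0-b->q2 q1-a->q3 q1-b->q4 q2-a->q2 q2-b->q2 q3-a->q5 q3-b->q2 q4-a->q2 q4-b->q4 q5-a->q0 q5-b->q2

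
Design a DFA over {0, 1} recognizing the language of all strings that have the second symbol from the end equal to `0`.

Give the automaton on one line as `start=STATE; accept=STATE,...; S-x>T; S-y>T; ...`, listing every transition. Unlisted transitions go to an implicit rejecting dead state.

A DFA must remember the last 2 symbols (since which symbol is second-to-last isn't known until the input ends). Use one state per possible window of the last ≤2 symbols; accept from those whose window starts with `0`.
       0  1 
>  A   B  C 
   B   D  E 
   C   F  G 
 * D   D  E 
 * E   F  G 
   F   D  E 
   G   F  G 
(> = start, * = accepting)

start=A; accept=D,E; A-0>B; A-1>C; B-0>D; B-1>E; C-0>F; C-1>G; D-0>D; D-1>E; E-0>F; E-1>G; F-0>D; F-1>E; G-0>F; G-1>G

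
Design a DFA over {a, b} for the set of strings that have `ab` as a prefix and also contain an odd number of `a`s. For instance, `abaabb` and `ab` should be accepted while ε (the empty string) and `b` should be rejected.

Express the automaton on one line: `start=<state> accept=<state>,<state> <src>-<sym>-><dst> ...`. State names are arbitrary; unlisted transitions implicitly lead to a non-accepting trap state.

Run two small machines in parallel and take their product. One (4 states) tracks whether the input so far still matches the prefix `ab`; the other (2 states) tracks the count of `a`s modulo 2. Each combined state is a pair, one component from each; accept when both components accept. Equivalent product states are then merged.
5 states suffice.
        a   b  
>  S0   S1  S2 
   S1   S2  S3 
   S2   S2  S2 
 * S3   S4  S3 
   S4   S3  S4 
(> = start, * = accepting)

start=S0 accept=S3 S0-a->S1 S0-b->S2 S1-a->S2 S1-b->S3 S2-a->S2 S2-b->S2 S3-a->S4 S3-b->S3 S4-a->S3 S4-b->S4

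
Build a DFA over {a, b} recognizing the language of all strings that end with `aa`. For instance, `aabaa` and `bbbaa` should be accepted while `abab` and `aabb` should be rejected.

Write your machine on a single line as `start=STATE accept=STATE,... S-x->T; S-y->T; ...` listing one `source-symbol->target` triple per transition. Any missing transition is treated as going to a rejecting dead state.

start=s0; accept=s2; s0-a->s1; s0-b->s0; s1-a->s2; s1-b->s0; s2-a->s2; s2-b->s0

Let each state record the length of the longest suffix of the input read so far that is also a prefix of `aa`. s1 means the last symbol is `a`; s2 means the last 2 symbols are `aa`. Accept only at s2, where the string currently ends in `aa`.
With 3 states:
        a   b  
>  s0   s1  s0 
   s1   s2  s0 
 * s2   s2  s0 
(> = start, * = accepting)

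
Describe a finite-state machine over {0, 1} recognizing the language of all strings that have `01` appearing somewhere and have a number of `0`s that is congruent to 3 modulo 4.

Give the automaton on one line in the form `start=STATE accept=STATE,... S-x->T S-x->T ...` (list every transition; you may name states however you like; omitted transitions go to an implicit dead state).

Run two small machines in parallel and take their product. The first has 3 states tracking whether and how much of `01` has been seen; the second has 4 states tracking the count of `0`s modulo 4. A product state is a pair (one from each), accepting exactly when both do.
9 states suffice.
        0   1  
>  q0   q1  q0 
   q1   q2  q3 
   q2   q4  q5 
   q3   q5  q3 
   q4   q6  q7 
   q5   q7  q5 
   q6   q1  q8 
 * q7   q8  q7 
   q8   q3  q8 
(> = start, * = accepting)

start=q0 accept=q7 q0-0->q1 q0-1->q0 q1-0->q2 q1-1->q3 q2-0->q4 q2-1->q5 q3-0->q5 q3-1->q3 q4-0->q6 q4-1->q7 q5-0->q7 q5-1->q5 q6-0->q1 q6-1->q8 q7-0->q8 q7-1->q7 q8-0->q3 q8-1->q8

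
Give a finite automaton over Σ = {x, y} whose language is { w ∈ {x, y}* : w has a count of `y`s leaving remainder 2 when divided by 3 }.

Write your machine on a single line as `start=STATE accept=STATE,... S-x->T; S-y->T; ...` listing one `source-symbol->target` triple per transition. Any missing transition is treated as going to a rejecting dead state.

start=s0; accept=s2; s0-x->s0; s0-y->s1; s1-x->s1; s1-y->s2; s2-x->s2; s2-y->s0

Keep the running count of `y`s modulo 3: each `y` advances along the cycle s0 → s1 → s2 → s0 while other symbols loop. Accept at s2.
A 3-state machine:
        x   y  
>  s0   s0  s1 
   s1   s1  s2 
 * s2   s2  s0 
(> = start, * = accepting)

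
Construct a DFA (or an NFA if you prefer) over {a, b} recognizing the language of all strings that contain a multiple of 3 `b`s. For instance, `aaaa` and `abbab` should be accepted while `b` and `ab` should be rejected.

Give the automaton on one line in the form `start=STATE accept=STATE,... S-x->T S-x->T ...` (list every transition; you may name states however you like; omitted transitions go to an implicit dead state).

The only thing that matters is how many `b`s have appeared, reduced mod 3. Use one state per residue: S0 for 0, …, S2 for 2. Reading `b` moves to the next residue; anything else stays put. S0 is accepting.
A 3-state machine:
        a   b  
>* S0   S0  S1 
   S1   S1  S2 
   S2   S2  S0 
(> = start, * = accepting)

start=S0 accept=S0 S0-a->S0 S0-b->S1 S1-a->S1 S1-b->S2 S2-a->S2 S2-b->S0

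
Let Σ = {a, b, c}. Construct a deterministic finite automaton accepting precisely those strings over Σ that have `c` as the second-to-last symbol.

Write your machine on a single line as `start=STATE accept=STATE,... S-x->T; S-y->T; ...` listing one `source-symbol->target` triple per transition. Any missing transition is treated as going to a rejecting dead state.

A DFA must remember the last 2 symbols (since which symbol is second-to-last isn't known until the input ends). Use one state per possible window of the last ≤2 symbols; accept from those whose window starts with `c`.
          a    b    c  
>  q0     q1   q2   q3 
   q1     q4   q5   q6 
   q2     q7   q8   q9 
   q3    q10  q11  q12 
   q4     q4   q5   q6 
   q5     q7   q8   q9 
   q6    q10  q11  q12 
   q7     q4   q5   q6 
   q8     q7   q8   q9 
   q9    q10  q11  q12 
 * q10    q4   q5   q6 
 * q11    q7   q8   q9 
 * q12   q10  q11  q12 
(> = start, * = accepting)

start=q0; accept=q10,q11,q12; q0-a->q1; q0-b->q2; q0-c->q3; q1-a->q4; q1-b->q5; q1-c->q6; q2-a->q7; q2-b->q8; q2-c->q9; q3-a->q10; q3-b->q11; q3-c->q12; q4-a->q4; q4-b->q5; q4-c->q6; q5-a->q7; q5-b->q8; q5-c->q9; q6-a->q10; q6-b->q11; q6-c->q12; q7-a->q4; q7-b->q5; q7-c->q6; q8-a->q7; q8-b->q8; q8-c->q9; q9-a->q10; q9-b->q11; q9-c->q12; q10-a->q4; q10-b->q5; q10-c->q6; q11-a->q7; q11-b->q8; q11-c->q9; q12-a->q10; q12-b->q11; q12-c->q12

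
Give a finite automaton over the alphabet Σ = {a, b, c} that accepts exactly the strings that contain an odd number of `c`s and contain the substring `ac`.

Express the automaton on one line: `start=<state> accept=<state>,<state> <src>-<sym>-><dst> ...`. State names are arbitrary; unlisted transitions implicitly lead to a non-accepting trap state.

Build one automaton per condition and run them in lockstep. The first has 2 states tracking the count of `c`s modulo 2; the second has 3 states tracking whether and how much of `ac` has been seen. A product state is a pair (one from each), accepting exactly when both do.
A 6-state machine:
        a   b   c  
>  q0   q1  q0  q2 
   q1   q1  q0  q3 
   q2   q4  q2  q0 
 * q3   q3  q3  q5 
   q4   q4  q2  q5 
   q5   q5  q5  q3 
(> = start, * = accepting)

start=q0 accept=q3 q0-a->q1 q0-b->q0 q0-c->q2 q1-a->q1 q1-b->q0 q1-c->q3 q2-a->q4 q2-b->q2 q2-c->q0 q3-a->q3 q3-b->q3 q3-c->q5 q4-a->q4 q4-b->q2 q4-c->q5 q5-a->q5 q5-b->q5 q5-c->q3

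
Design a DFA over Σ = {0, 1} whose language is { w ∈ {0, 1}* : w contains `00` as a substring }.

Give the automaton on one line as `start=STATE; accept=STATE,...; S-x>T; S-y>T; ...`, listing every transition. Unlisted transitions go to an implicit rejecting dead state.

Track how much of `00` has been matched so far: state A is no progress, C is the absorbing accept state reached once `00` has occurred. Intermediate states record partial matches; on a mismatch, fall back to the longest reusable overlap.
A 3-state machine:
       0  1 
>  A   B  A 
   B   C  A 
 * C   C  C 
(> = start, * = accepting)

start=A; accept=C; A-0>B; A-1>A; B-0>C; B-1>A; C-0>C; C-1>C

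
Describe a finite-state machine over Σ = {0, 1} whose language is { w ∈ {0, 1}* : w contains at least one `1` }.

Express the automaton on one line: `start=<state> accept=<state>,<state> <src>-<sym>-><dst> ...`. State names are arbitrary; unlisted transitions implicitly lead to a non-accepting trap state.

Count `1`s, saturating at 2: state q0 means no `1` yet, q1 means one `1` seen, q2 means more than one. Each `1` increments (capped at q2); other symbols loop. Accept from {q1, q2}.
A 3-state machine:
        0   1  
>  q0   q0  q1 
 * q1   q1  q2 
 * q2   q2  q2 
(> = start, * = accepting)

start=q0 accept=q1,q2 q0-0->q0 q0-1->q1 q1-0->q1 q1-1->q2 q2-0->q2 q2-1->q2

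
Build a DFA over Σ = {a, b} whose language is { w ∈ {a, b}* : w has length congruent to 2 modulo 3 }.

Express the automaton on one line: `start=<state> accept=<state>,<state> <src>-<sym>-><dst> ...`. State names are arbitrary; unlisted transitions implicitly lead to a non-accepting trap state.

start=S0 accept=S2 S0-a->S1 S0-b->S1 S1-a->S2 S1-b->S2 S2-a->S0 S2-b->S0

Only the length mod 3 matters, so use a 3-cycle: from any state, every input symbol moves to the next state, wrapping S2 back to S0. Mark S2 accepting.
        a   b  
>  S0   S1  S1 
   S1   S2  S2 
 * S2   S0  S0 
(> = start, * = accepting)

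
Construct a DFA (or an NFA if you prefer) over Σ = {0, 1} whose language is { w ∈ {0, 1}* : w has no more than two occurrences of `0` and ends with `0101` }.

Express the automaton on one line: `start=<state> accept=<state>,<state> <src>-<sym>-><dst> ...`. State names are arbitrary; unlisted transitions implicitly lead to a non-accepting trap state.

Handle the two conditions separately and then intersect. One (4 states) tracks the count of `0`s, saturating at 3; the other (5 states) tracks how much of the suffix `0101` has currently been matched. Each combined state is a pair, one component from each; accept when both components accept.
With 14 states:
          0    1  
>  S0     S1   S0 
   S1     S2   S3 
   S2     S4   S5 
   S3     S6   S7 
   S4     S4   S8 
   S5     S9  S10 
   S6     S4  S11 
   S7     S2   S7 
   S8     S9  S12 
   S9     S4  S13 
   S10    S4  S10 
 * S11    S9  S10 
   S12    S4  S12 
   S13    S9  S12 
(> = start, * = accepting)

start=S0 accept=S11 S0-0->S1 S0-1->S0 S1-0->S2 S1-1->S3 S2-0->S4 S2-1->S5 S3-0->S6 S3-1->S7 S4-0->S4 S4-1->S8 S5-0->S9 S5-1->S10 S6-0->S4 S6-1->S11 S7-0->S2 S7-1->S7 S8-0->S9 S8-1->S12 S9-0->S4 S9-1->S13 S10-0->S4 S10-1->S10 S11-0->S9 S11-1->S10 S12-0->S4 S12-1->S12 S13-0->S9 S13-1->S12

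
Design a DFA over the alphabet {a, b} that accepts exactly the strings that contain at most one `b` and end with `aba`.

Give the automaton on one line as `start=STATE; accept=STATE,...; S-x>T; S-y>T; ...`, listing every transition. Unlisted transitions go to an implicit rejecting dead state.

start=q0; accept=q6; q0-a>q1; q0-b>q2; q1-a>q1; q1-b>q3; q2-a>q4; q2-b>q5; q3-a>q6; q3-b>q5; q4-a>q4; q4-b>q7; q5-a>q8; q5-b>q5; q6-a>q4; q6-b>q7; q7-a>q9; q7-b>q5; q8-a>q8; q8-b>q7; q9-a>q8; q9-b>q7

Build one automaton per condition and run them in lockstep. The first has 3 states tracking the count of `b`s, saturating at 2; the second has 4 states tracking how much of the suffix `aba` has currently been matched. A product state is a pair (one from each), accepting exactly when both do.
10 states suffice.
        a   b  
>  q0   q1  q2 
   q1   q1  q3 
   q2   q4  q5 
   q3   q6  q5 
   q4   q4  q7 
   q5   q8  q5 
 * q6   q4  q7 
   q7   q9  q5 
   q8   q8  q7 
   q9   q8  q7 
(> = start, * = accepting)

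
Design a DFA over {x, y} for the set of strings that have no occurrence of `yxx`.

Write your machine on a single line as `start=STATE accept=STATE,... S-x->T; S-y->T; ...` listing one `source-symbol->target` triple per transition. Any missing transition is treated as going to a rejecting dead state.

This is the complement of 'contains `yxx`'. Use the same substring-matching states — q0 through q3 holding how much of `yxx` has just been matched — but flip the accepting set: everything except the trap q3 accepts.
With 4 states:
        x   y  
>* q0   q0  q1 
 * q1   q2  q1 
 * q2   q3  q1 
   q3   q3  q3 
(> = start, * = accepting)

start=q0; accept=q0,q1,q2; q0-x->q0; q0-y->q1; q1-x->q2; q1-y->q1; q2-x->q3; q2-y->q1; q3-x->q3; q3-y->q3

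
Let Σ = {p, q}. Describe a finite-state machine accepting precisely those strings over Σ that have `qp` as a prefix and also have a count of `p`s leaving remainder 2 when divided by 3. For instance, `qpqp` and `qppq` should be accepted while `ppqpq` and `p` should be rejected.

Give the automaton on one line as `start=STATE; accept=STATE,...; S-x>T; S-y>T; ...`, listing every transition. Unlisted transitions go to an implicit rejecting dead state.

start=A; accept=G; A-p>B; A-q>C; B-p>D; B-q>B; C-p>E; C-q>F; D-p>F; D-q>D; E-p>G; E-q>E; F-p>B; F-q>F; G-p>H; G-q>G; H-p>E; H-q>H

Run two small machines in parallel and take their product. One (4 states) tracks whether the input so far still matches the prefix `qp`; the other (3 states) tracks the count of `p`s modulo 3. Each combined state is a pair, one component from each; accept when both components accept.
With 8 states:
       p  q 
>  A   B  C 
   B   D  B 
   C   E  F 
   D   F  D 
   E   G  E 
   F   B  F 
 * G   H  G 
   H   E  H 
(> = start, * = accepting)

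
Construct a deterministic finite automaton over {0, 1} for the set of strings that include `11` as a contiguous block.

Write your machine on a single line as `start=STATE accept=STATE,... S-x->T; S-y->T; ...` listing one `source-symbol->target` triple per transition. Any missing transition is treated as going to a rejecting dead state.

start=A; accept=C; A-0->A; A-1->B; B-0->A; B-1->C; C-0->C; C-1->C

States A..B record the length of the longest prefix of `11` that matches the current input suffix. Reaching C means `11` has been seen, and we stay there forever. Accept from C.
A 3-state machine:
       0  1 
>  A   A  B 
   B   A  C 
 * C   C  C 
(> = start, * = accepting)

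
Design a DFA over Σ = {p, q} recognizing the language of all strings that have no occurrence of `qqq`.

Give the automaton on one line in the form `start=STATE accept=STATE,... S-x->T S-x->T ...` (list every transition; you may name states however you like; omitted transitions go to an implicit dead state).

start=s0 accept=s0,s1,s2 s0-p->s0 s0-q->s1 s1-p->s0 s1-q->s2 s2-p->s0 s2-q->s3 s3-p->s3 s3-q->s3

Track partial matches of the forbidden pattern `qqq`. State s3 is a dead state reached once `qqq` has occurred; every other state accepts. s0 means no part of `qqq` is currently matched.
4 states suffice.
        p   q  
>* s0   s0  s1 
 * s1   s0  s2 
 * s2   s0  s3 
   s3   s3  s3 
(> = start, * = accepting)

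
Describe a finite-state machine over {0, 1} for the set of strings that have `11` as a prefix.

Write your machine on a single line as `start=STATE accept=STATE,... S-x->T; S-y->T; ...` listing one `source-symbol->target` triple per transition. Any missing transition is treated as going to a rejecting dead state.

Check the first 2 symbols one by one: A through B record how many have matched `11` so far; any wrong symbol goes to the dead state D. After all 2 match we enter the accepting sink C.
       0  1 
>  A   D  B 
   B   D  C 
 * C   C  C 
   D   D  D 
(> = start, * = accepting)

start=A; accept=C; A-0->D; A-1->B; B-0->D; B-1->C; C-0->C; C-1->C; D-0->D; D-1->D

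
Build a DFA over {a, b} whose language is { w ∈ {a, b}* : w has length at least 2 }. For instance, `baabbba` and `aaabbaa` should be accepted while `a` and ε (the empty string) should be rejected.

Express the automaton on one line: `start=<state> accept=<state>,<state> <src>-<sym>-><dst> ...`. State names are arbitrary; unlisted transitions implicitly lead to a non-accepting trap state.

Count input length up to 3: every symbol moves from s0 toward s3, which means 'more than 2' and absorbs. Accept from {s2, s3}.
A 4-state machine:
        a   b  
>  s0   s1  s1 
   s1   s2  s2 
 * s2   s3  s3 
 * s3   s3  s3 
(> = start, * = accepting)

start=s0 accept=s2,s3 s0-a->s1 s0-b->s1 s1-a->s2 s1-b->s2 s2-a->s3 s2-b->s3 s3-a->s3 s3-b->s3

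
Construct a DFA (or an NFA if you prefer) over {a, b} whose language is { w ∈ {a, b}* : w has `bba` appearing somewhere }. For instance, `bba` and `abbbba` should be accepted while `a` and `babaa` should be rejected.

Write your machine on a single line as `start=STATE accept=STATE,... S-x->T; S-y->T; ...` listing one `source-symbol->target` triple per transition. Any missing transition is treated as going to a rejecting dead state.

Track how much of `bba` has been matched so far: state q0 is no progress, q3 is the absorbing accept state reached once `bba` has occurred. Intermediate states record partial matches; on a mismatch, fall back to the longest reusable overlap.
        a   b  
>  q0   q0  q1 
   q1   q0  q2 
   q2   q3  q2 
 * q3   q3  q3 
(> = start, * = accepting)

start=q0; accept=q3; q0-a->q0; q0-b->q1; q1-a->q0; q1-b->q2; q2-a->q3; q2-b->q2; q3-a->q3; q3-b->q3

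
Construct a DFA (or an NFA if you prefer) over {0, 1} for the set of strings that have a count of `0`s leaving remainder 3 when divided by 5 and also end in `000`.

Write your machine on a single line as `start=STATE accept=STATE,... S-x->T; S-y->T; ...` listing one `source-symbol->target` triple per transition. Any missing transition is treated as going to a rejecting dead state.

start=s0; accept=s4; s0-0->s1; s0-1->s0; s1-0->s2; s1-1->s3; s2-0->s4; s2-1->s5; s3-0->s5; s3-1->s3; s4-0->s6; s4-1->s7; s5-0->s7; s5-1->s5; s6-0->s0; s6-1->s6; s7-0->s6; s7-1->s7

Handle the two conditions separately and then intersect. One (5 states) tracks the count of `0`s modulo 5; the other (4 states) tracks how much of the suffix `000` has currently been matched. Each combined state is a pair, one component from each; accept when both components accept. Equivalent product states are then merged.
With 8 states:
        0   1  
>  s0   s1  s0 
   s1   s2  s3 
   s2   s4  s5 
   s3   s5  s3 
 * s4   s6  s7 
   s5   s7  s5 
   s6   s0  s6 
   s7   s6  s7 
(> = start, * = accepting)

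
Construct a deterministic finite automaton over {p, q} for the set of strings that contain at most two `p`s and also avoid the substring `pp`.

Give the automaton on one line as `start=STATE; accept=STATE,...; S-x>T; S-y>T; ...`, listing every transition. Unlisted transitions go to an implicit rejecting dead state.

Handle the two conditions separately and then intersect. One (4 states) tracks the count of `p`s, saturating at 3; the other (3 states) tracks partial matches of the forbidden pattern `pp`. Each combined state is a pair, one component from each; accept when both components accept. After merging equivalent states the machine shrinks.
With 5 states:
        p   q  
>* S0   S1  S0 
 * S1   S2  S3 
   S2   S2  S2 
 * S3   S4  S3 
 * S4   S2  S4 
(> = start, * = accepting)

start=S0; accept=S0,S1,S3,S4; S0-p>S1; S0-q>S0; S1-p>S2; S1-q>S3; S2-p>S2; S2-q>S2; S3-p>S4; S3-q>S3; S4-p>S2; S4-q>S4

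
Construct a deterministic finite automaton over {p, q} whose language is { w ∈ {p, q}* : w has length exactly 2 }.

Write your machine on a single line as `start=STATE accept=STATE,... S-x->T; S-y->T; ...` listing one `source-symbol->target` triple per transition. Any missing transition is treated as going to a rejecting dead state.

Count input length up to 3: every symbol moves from s0 toward s3, which means 'more than 2' and absorbs. Accept from {s2}.
        p   q  
>  s0   s1  s1 
   s1   s2  s2 
 * s2   s3  s3 
   s3   s3  s3 
(> = start, * = accepting)

start=s0; accept=s2; s0-p->s1; s0-q->s1; s1-p->s2; s1-q->s2; s2-p->s3; s2-q->s3; s3-p->s3; s3-q->s3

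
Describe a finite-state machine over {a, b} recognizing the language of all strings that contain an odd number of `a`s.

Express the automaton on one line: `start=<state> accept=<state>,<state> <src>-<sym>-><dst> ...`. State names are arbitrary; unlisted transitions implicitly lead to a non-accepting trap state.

Keep the running count of `a`s modulo 2: each `a` advances along the cycle q0 → q1 → q0 while other symbols loop. Accept at q1.
With 2 states:
        a   b  
>  q0   q1  q0 
 * q1   q0  q1 
(> = start, * = accepting)

start=q0 accept=q1 q0-a->q1 q0-b->q0 q1-a->q0 q1-b->q1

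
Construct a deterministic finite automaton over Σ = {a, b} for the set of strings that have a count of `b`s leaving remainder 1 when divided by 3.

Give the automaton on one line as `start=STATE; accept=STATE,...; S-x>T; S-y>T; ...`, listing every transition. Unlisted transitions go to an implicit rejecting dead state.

start=s0; accept=s1; s0-a>s0; s0-b>s1; s1-a>s1; s1-b>s2; s2-a>s2; s2-b>s0

The only thing that matters is how many `b`s have appeared, reduced mod 3. Use one state per residue: s0 for 0, …, s2 for 2. Reading `b` moves to the next residue; anything else stays put. s1 is accepting.
        a   b  
>  s0   s0  s1 
 * s1   s1  s2 
   s2   s2  s0 
(> = start, * = accepting)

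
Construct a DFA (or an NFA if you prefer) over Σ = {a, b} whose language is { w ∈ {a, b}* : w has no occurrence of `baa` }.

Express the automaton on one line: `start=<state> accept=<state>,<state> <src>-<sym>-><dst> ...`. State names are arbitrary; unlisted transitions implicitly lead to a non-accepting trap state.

This is the complement of 'contains `baa`'. Use the same substring-matching states — S0 through S3 holding how much of `baa` has just been matched — but flip the accepting set: everything except the trap S3 accepts.
A 4-state machine:
        a   b  
>* S0   S0  S1 
 * S1   S2  S1 
 * S2   S3  S1 
   S3   S3  S3 
(> = start, * = accepting)

start=S0 accept=S0,S1,S2 S0-a->S0 S0-b->S1 S1-a->S2 S1-b->S1 S2-a->S3 S2-b->S1 S3-a->S3 S3-b->S3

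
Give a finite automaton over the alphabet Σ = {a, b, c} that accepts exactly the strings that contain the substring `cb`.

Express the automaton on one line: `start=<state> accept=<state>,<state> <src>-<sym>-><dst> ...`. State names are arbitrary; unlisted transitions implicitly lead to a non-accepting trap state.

States S0..S1 record the length of the longest prefix of `cb` that matches the current input suffix. Reaching S2 means `cb` has been seen, and we stay there forever. Accept from S2.
With 3 states:
        a   b   c  
>  S0   S0  S0  S1 
   S1   S0  S2  S1 
 * S2   S2  S2  S2 
(> = start, * = accepting)

start=S0 accept=S2 S0-a->S0 S0-b->S0 S0-c->S1 S1-a->S0 S1-b->S2 S1-c->S1 S2-a->S2 S2-b->S2 S2-c->S2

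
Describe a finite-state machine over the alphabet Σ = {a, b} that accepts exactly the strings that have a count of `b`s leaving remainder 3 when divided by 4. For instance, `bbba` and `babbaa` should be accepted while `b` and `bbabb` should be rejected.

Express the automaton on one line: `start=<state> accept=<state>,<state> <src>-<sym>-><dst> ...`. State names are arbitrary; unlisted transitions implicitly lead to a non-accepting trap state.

start=q0 accept=q3 q0-a->q0 q0-b->q1 q1-a->q1 q1-b->q2 q2-a->q2 q2-b->q3 q3-a->q3 q3-b->q0

The only thing that matters is how many `b`s have appeared, reduced mod 4. Use one state per residue: q0 for 0, …, q3 for 3. Reading `b` moves to the next residue; anything else stays put. q3 is accepting.
        a   b  
>  q0   q0  q1 
   q1   q1  q2 
   q2   q2  q3 
 * q3   q3  q0 
(> = start, * = accepting)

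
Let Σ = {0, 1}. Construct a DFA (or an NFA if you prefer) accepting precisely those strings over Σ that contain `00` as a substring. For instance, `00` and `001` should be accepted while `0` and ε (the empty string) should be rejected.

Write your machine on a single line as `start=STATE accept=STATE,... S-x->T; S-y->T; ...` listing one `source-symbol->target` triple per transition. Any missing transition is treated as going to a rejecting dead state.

Track how much of `00` has been matched so far: state s0 is no progress, s2 is the absorbing accept state reached once `00` has occurred. Intermediate states record partial matches; on a mismatch, fall back to the longest reusable overlap.
3 states suffice.
        0   1  
>  s0   s1  s0 
   s1   s2  s0 
 * s2   s2  s2 
(> = start, * = accepting)

start=s0; accept=s2; s0-0->s1; s0-1->s0; s1-0->s2; s1-1->s0; s2-0->s2; s2-1->s2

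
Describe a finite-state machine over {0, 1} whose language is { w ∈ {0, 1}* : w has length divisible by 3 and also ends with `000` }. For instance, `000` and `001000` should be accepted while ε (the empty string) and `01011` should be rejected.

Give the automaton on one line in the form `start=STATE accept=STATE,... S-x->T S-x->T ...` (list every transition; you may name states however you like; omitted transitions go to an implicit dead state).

Build one automaton per condition and run them in lockstep. One (3 states) tracks the input length modulo 3; the other (4 states) tracks how much of the suffix `000` has currently been matched. Each combined state is a pair, one component from each; accept when both components accept.
12 states suffice.
          0    1  
>  q0     q1   q2 
   q1     q3   q4 
   q2     q5   q4 
   q3     q6   q0 
   q4     q7   q0 
   q5     q8   q0 
 * q6     q9   q2 
   q7    q10   q2 
   q8     q9   q2 
   q9    q11   q4 
   q10   q11   q4 
   q11    q6   q0 
(> = start, * = accepting)

start=q0 accept=q6 q0-0->q1 q0-1->q2 q1-0->q3 q1-1->q4 q2-0->q5 q2-1->q4 q3-0->q6 q3-1->q0 q4-0->q7 q4-1->q0 q5-0->q8 q5-1->q0 q6-0->q9 q6-1->q2 q7-0->q10 q7-1->q2 q8-0->q9 q8-1->q2 q9-0->q11 q9-1->q4 q10-0->q11 q10-1->q4 q11-0->q6 q11-1->q0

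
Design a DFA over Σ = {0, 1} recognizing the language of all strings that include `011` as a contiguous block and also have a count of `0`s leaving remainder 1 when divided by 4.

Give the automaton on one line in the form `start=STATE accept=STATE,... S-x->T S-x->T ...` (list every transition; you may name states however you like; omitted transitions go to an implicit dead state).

start=q0 accept=q6 q0-0->q1 q0-1->q0 q1-0->q2 q1-1->q3 q2-0->q4 q2-1->q5 q3-0->q2 q3-1->q6 q4-0->q7 q4-1->q8 q5-0->q4 q5-1->q9 q6-0->q9 q6-1->q6 q7-0->q1 q7-1->q10 q8-0->q7 q8-1->q11 q9-0->q11 q9-1->q9 q10-0->q1 q10-1->q12 q11-0->q12 q11-1->q11 q12-0->q6 q12-1->q12

Run two small machines in parallel and take their product. One (4 states) tracks whether and how much of `011` has been seen; the other (4 states) tracks the count of `0`s modulo 4. Each combined state is a pair, one component from each; accept when both components accept.
13 states suffice.
          0    1  
>  q0     q1   q0 
   q1     q2   q3 
   q2     q4   q5 
   q3     q2   q6 
   q4     q7   q8 
   q5     q4   q9 
 * q6     q9   q6 
   q7     q1  q10 
   q8     q7  q11 
   q9    q11   q9 
   q10    q1  q12 
   q11   q12  q11 
   q12    q6  q12 
(> = start, * = accepting)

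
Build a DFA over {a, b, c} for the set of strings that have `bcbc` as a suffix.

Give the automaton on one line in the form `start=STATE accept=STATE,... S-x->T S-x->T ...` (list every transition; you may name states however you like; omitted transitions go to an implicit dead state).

Let each state record the length of the longest suffix of the input read so far that is also a prefix of `bcbc`. S1 means the last symbol is `b`; S2 means the last 2 symbols are `bc`; S3 means the last 3 symbols are `bcb`; S4 means the last 4 symbols are `bcbc`. Accept only at S4, where the string currently ends in `bcbc`.
With 5 states:
        a   b   c  
>  S0   S0  S1  S0 
   S1   S0  S1  S2 
   S2   S0  S3  S0 
   S3   S0  S1  S4 
 * S4   S0  S3  S0 
(> = start, * = accepting)

start=S0 accept=S4 S0-a->S0 S0-b->S1 S0-c->S0 S1-a->S0 S1-b->S1 S1-c->S2 S2-a->S0 S2-b->S3 S2-c->S0 S3-a->S0 S3-b->S1 S3-c->S4 S4-a->S0 S4-b->S3 S4-c->S0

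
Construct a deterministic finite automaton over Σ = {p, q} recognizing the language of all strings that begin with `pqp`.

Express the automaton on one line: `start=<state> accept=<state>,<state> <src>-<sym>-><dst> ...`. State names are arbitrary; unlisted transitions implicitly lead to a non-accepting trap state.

Walk along `pqp` while the input agrees: from S0 take `p` to S1, and so on. Any deviation drops to the rejecting sink S4. Once S3 is reached the prefix is confirmed and every continuation is accepted.
A 5-state machine:
        p   q  
>  S0   S1  S4 
   S1   S4  S2 
   S2   S3  S4 
 * S3   S3  S3 
   S4   S4  S4 
(> = start, * = accepting)

start=S0 accept=S3 S0-p->S1 S0-q->S4 S1-p->S4 S1-q->S2 S2-p->S3 S2-q->S4 S3-p->S3 S3-q->S3 S4-p->S4 S4-q->S4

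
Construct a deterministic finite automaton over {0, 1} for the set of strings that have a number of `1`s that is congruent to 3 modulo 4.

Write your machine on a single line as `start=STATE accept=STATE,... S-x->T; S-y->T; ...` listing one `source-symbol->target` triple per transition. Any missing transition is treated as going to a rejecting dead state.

Keep the running count of `1`s modulo 4: each `1` advances along the cycle s0 → s1 → s2 → s3 → s0 while other symbols loop. Accept at s3.
A 4-state machine:
        0   1  
>  s0   s0  s1 
   s1   s1  s2 
   s2   s2  s3 
 * s3   s3  s0 
(> = start, * = accepting)

start=s0; accept=s3; s0-0->s0; s0-1->s1; s1-0->s1; s1-1->s2; s2-0->s2; s2-1->s3; s3-0->s3; s3-1->s0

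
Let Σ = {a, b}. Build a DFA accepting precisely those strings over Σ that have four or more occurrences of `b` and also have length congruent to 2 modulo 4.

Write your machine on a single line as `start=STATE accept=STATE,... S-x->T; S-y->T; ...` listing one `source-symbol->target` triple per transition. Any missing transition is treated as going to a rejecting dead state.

start=s0; accept=s19,s20; s0-a->s1; s0-b->s2; s1-a->s3; s1-b->s4; s2-a->s4; s2-b->s5; s3-a->s6; s3-b->s7; s4-a->s7; s4-b->s8; s5-a->s8; s5-b->s9; s6-a->s0; s6-b->s10; s7-a->s10; s7-b->s11; s8-a->s11; s8-b->s12; s9-a->s12; s9-b->s13; s10-a->s2; s10-b->s14; s11-a->s14; s11-b->s15; s12-a->s15; s12-b->s16; s13-a->s16; s13-b->s17; s14-a->s5; s14-b->s18; s15-a->s18; s15-b->s19; s16-a->s19; s16-b->s20; s17-a->s20; s17-b->s20; s18-a->s9; s18-b->s21; s19-a->s21; s19-b->s22; s20-a->s22; s20-b->s22; s21-a->s13; s21-b->s23; s22-a->s23; s22-b->s23; s23-a->s17; s23-b->s17

Run two small machines in parallel and take their product. The first has 6 states tracking the count of `b`s, saturating at 5; the second has 4 states tracking the input length modulo 4. A product state is a pair (one from each), accepting exactly when both do.
With 24 states:
          a    b  
>  s0     s1   s2 
   s1     s3   s4 
   s2     s4   s5 
   s3     s6   s7 
   s4     s7   s8 
   s5     s8   s9 
   s6     s0  s10 
   s7    s10  s11 
   s8    s11  s12 
   s9    s12  s13 
   s10    s2  s14 
   s11   s14  s15 
   s12   s15  s16 
   s13   s16  s17 
   s14    s5  s18 
   s15   s18  s19 
   s16   s19  s20 
   s17   s20  s20 
   s18    s9  s21 
 * s19   s21  s22 
 * s20   s22  s22 
   s21   s13  s23 
   s22   s23  s23 
   s23   s17  s17 
(> = start, * = accepting)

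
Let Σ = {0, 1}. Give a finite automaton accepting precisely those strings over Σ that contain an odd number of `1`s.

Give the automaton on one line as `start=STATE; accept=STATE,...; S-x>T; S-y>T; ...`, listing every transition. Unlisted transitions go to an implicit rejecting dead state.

start=q0; accept=q1; q0-0>q0; q0-1>q1; q1-0>q1; q1-1>q0

The only thing that matters is how many `1`s have appeared, reduced mod 2. Use one state per residue: q0 for 0, …, q1 for 1. Reading `1` moves to the next residue; anything else stays put. q1 is accepting.
        0   1  
>  q0   q0  q1 
 * q1   q1  q0 
(> = start, * = accepting)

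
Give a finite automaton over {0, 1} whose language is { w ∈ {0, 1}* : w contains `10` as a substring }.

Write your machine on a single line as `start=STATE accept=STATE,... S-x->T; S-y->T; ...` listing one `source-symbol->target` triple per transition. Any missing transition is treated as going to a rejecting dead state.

start=q0; accept=q2; q0-0->q0; q0-1->q1; q1-0->q2; q1-1->q1; q2-0->q2; q2-1->q2

Track how much of `10` has been matched so far: state q0 is no progress, q2 is the absorbing accept state reached once `10` has occurred. Intermediate states record partial matches; on a mismatch, fall back to the longest reusable overlap.
3 states suffice.
        0   1  
>  q0   q0  q1 
   q1   q2  q1 
 * q2   q2  q2 
(> = start, * = accepting)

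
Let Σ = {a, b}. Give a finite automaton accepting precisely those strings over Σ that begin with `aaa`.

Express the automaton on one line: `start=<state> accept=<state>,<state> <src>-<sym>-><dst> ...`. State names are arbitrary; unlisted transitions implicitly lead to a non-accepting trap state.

start=q0 accept=q3 q0-a->q1 q0-b->q4 q1-a->q2 q1-b->q4 q2-a->q3 q2-b->q4 q3-a->q3 q3-b->q3 q4-a->q4 q4-b->q4

Walk along `aaa` while the input agrees: from q0 take `a` to q1, and so on. Any deviation drops to the rejecting sink q4. Once q3 is reached the prefix is confirmed and every continuation is accepted.
        a   b  
>  q0   q1  q4 
   q1   q2  q4 
   q2   q3  q4 
 * q3   q3  q3 
   q4   q4  q4 
(> = start, * = accepting)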